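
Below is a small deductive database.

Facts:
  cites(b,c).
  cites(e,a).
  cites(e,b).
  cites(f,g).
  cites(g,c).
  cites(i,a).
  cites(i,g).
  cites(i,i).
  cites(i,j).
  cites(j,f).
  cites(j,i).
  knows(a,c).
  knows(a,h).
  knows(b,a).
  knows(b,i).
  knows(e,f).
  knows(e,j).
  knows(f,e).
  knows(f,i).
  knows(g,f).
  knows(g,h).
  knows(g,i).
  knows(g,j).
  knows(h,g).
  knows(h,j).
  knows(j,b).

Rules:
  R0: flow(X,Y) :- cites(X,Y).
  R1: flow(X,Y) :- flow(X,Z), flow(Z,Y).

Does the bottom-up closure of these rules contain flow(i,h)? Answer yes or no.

no

round 1: derive flow(b,c) via R0 from cites(b,c)
round 1: derive flow(e,a) via R0 from cites(e,a)
round 1: derive flow(e,b) via R0 from cites(e,b)
round 1: derive flow(f,g) via R0 from cites(f,g)
round 1: derive flow(g,c) via R0 from cites(g,c)
round 1: derive flow(i,a) via R0 from cites(i,a)
round 1: derive flow(i,g) via R0 from cites(i,g)
round 1: derive flow(i,i) via R0 from cites(i,i)
round 1: derive flow(i,j) via R0 from cites(i,j)
round 1: derive flow(j,f) via R0 from cites(j,f)
round 1: derive flow(j,i) via R0 from cites(j,i)
round 2: derive flow(e,c) via R1 from flow(e,b), flow(b,c)
round 2: derive flow(f,c) via R1 from flow(f,g), flow(g,c)
round 2: derive flow(i,c) via R1 from flow(i,g), flow(g,c)
round 2: derive flow(i,f) via R1 from flow(i,j), flow(j,f)
round 2: derive flow(j,a) via R1 from flow(j,i), flow(i,a)
round 2: derive flow(j,g) via R1 from flow(j,f), flow(f,g)
round 2: derive flow(j,j) via R1 from flow(j,i), flow(i,j)
round 3: derive flow(j,c) via R1 from flow(j,f), flow(f,c)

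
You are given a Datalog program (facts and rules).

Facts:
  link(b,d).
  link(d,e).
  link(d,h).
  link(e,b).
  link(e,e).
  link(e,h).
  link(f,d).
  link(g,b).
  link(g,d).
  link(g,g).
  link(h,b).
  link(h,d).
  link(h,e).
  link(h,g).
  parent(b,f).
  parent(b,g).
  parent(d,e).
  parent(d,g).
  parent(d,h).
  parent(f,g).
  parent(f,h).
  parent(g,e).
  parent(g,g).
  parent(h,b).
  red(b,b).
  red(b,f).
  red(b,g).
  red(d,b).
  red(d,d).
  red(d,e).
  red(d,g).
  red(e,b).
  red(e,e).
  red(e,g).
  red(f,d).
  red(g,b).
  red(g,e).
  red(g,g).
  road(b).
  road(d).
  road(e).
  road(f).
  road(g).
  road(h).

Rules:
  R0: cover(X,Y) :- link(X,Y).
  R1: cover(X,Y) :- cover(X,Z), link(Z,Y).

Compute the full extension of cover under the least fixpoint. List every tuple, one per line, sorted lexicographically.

cover(b,b)
cover(b,d)
cover(b,e)
cover(b,g)
cover(b,h)
cover(d,b)
cover(d,d)
cover(d,e)
cover(d,g)
cover(d,h)
cover(e,b)
cover(e,d)
cover(e,e)
cover(e,g)
cover(e,h)
cover(f,b)
cover(f,d)
cover(f,e)
cover(f,g)
cover(f,h)
cover(g,b)
cover(g,d)
cover(g,e)
cover(g,g)
cover(g,h)
cover(h,b)
cover(h,d)
cover(h,e)
cover(h,g)
cover(h,h)

round 1: derive cover(b,d) via R0 from link(b,d)
round 1: derive cover(d,e) via R0 from link(d,e)
round 1: derive cover(d,h) via R0 from link(d,h)
round 1: derive cover(e,b) via R0 from link(e,b)
round 1: derive cover(e,e) via R0 from link(e,e)
round 1: derive cover(e,h) via R0 from link(e,h)
round 1: derive cover(f,d) via R0 from link(f,d)
round 1: derive cover(g,b) via R0 from link(g,b)
round 1: derive cover(g,d) via R0 from link(g,d)
round 1: derive cover(g,g) via R0 from link(g,g)
round 1: derive cover(h,b) via R0 from link(h,b)
round 1: derive cover(h,d) via R0 from link(h,d)
round 1: derive cover(h,e) via R0 from link(h,e)
round 1: derive cover(h,g) via R0 from link(h,g)
round 2: derive cover(b,e) via R1 from cover(b,d), link(d,e)
round 2: derive cover(b,h) via R1 from cover(b,d), link(d,h)
round 2: derive cover(d,b) via R1 from cover(d,e), link(e,b)
round 2: derive cover(d,d) via R1 from cover(d,h), link(h,d)
round 2: derive cover(d,g) via R1 from cover(d,h), link(h,g)
round 2: derive cover(e,d) via R1 from cover(e,b), link(b,d)
round 2: derive cover(e,g) via R1 from cover(e,h), link(h,g)
round 2: derive cover(f,e) via R1 from cover(f,d), link(d,e)
round 2: derive cover(f,h) via R1 from cover(f,d), link(d,h)
round 2: derive cover(g,e) via R1 from cover(g,d), link(d,e)
round 2: derive cover(g,h) via R1 from cover(g,d), link(d,h)
round 2: derive cover(h,h) via R1 from cover(h,d), link(d,h)
round 3: derive cover(b,b) via R1 from cover(b,e), link(e,b)
round 3: derive cover(b,g) via R1 from cover(b,h), link(h,g)
round 3: derive cover(f,b) via R1 from cover(f,e), link(e,b)
round 3: derive cover(f,g) via R1 from cover(f,h), link(h,g)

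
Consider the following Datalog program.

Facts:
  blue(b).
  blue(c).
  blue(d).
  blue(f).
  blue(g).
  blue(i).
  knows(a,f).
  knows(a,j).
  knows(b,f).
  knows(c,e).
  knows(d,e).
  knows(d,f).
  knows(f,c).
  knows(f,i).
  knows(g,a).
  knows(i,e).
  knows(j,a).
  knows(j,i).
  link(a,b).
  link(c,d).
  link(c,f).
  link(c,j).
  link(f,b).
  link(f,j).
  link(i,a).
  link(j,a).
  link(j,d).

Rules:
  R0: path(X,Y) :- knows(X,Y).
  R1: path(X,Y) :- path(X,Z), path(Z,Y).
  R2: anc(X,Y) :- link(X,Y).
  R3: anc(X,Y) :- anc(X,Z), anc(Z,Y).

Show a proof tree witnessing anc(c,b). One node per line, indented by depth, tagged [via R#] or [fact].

anc(c,b)  [via R3]
  anc(c,f)  [via R2]
    link(c,f)  [fact]
  anc(f,b)  [via R2]
    link(f,b)  [fact]

round 1: derive anc(a,b) via R2 from link(a,b)
round 1: derive anc(c,d) via R2 from link(c,d)
round 1: derive anc(c,f) via R2 from link(c,f)
round 1: derive anc(c,j) via R2 from link(c,j)
round 1: derive anc(f,b) via R2 from link(f,b)
round 1: derive anc(f,j) via R2 from link(f,j)
round 1: derive anc(i,a) via R2 from link(i,a)
round 1: derive anc(j,a) via R2 from link(j,a)
round 1: derive anc(j,d) via R2 from link(j,d)
round 2: derive anc(c,a) via R3 from anc(c,j), anc(j,a)
round 2: derive anc(c,b) via R3 from anc(c,f), anc(f,b)
round 2: derive anc(f,a) via R3 from anc(f,j), anc(j,a)
round 2: derive anc(f,d) via R3 from anc(f,j), anc(j,d)
round 2: derive anc(i,b) via R3 from anc(i,a), anc(a,b)
round 2: derive anc(j,b) via R3 from anc(j,a), anc(a,b)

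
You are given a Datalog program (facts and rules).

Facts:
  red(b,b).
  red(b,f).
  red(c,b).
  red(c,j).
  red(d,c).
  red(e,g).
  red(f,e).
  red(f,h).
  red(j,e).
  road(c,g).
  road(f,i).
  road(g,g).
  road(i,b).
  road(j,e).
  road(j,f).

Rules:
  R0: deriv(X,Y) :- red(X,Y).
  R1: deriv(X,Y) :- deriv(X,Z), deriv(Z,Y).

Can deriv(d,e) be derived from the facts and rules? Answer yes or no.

yes

round 1: derive deriv(b,b) via R0 from red(b,b)
round 1: derive deriv(b,f) via R0 from red(b,f)
round 1: derive deriv(c,b) via R0 from red(c,b)
round 1: derive deriv(c,j) via R0 from red(c,j)
round 1: derive deriv(d,c) via R0 from red(d,c)
round 1: derive deriv(e,g) via R0 from red(e,g)
round 1: derive deriv(f,e) via R0 from red(f,e)
round 1: derive deriv(f,h) via R0 from red(f,h)
round 1: derive deriv(j,e) via R0 from red(j,e)
round 2: derive deriv(b,e) via R1 from deriv(b,f), deriv(f,e)
round 2: derive deriv(b,h) via R1 from deriv(b,f), deriv(f,h)
round 2: derive deriv(c,e) via R1 from deriv(c,j), deriv(j,e)
round 2: derive deriv(c,f) via R1 from deriv(c,b), deriv(b,f)
round 2: derive deriv(d,b) via R1 from deriv(d,c), deriv(c,b)
round 2: derive deriv(d,j) via R1 from deriv(d,c), deriv(c,j)
round 2: derive deriv(f,g) via R1 from deriv(f,e), deriv(e,g)
round 2: derive deriv(j,g) via R1 from deriv(j,e), deriv(e,g)
round 3: derive deriv(b,g) via R1 from deriv(b,e), deriv(e,g)
round 3: derive deriv(c,g) via R1 from deriv(c,e), deriv(e,g)
round 3: derive deriv(c,h) via R1 from deriv(c,b), deriv(b,h)
round 3: derive deriv(d,e) via R1 from deriv(d,b), deriv(b,e)
round 3: derive deriv(d,f) via R1 from deriv(d,b), deriv(b,f)
round 3: derive deriv(d,g) via R1 from deriv(d,j), deriv(j,g)
round 3: derive deriv(d,h) via R1 from deriv(d,b), deriv(b,h)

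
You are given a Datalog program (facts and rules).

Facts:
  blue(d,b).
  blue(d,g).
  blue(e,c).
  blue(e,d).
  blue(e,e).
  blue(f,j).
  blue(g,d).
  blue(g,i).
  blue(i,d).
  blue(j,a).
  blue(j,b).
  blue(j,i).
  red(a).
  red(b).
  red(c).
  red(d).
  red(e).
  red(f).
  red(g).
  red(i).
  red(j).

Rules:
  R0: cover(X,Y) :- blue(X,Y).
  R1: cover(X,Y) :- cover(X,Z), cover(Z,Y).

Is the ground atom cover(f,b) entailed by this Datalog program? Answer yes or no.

yes

round 1: derive cover(d,b) via R0 from blue(d,b)
round 1: derive cover(d,g) via R0 from blue(d,g)
round 1: derive cover(e,c) via R0 from blue(e,c)
round 1: derive cover(e,d) via R0 from blue(e,d)
round 1: derive cover(e,e) via R0 from blue(e,e)
round 1: derive cover(f,j) via R0 from blue(f,j)
round 1: derive cover(g,d) via R0 from blue(g,d)
round 1: derive cover(g,i) via R0 from blue(g,i)
round 1: derive cover(i,d) via R0 from blue(i,d)
round 1: derive cover(j,a) via R0 from blue(j,a)
round 1: derive cover(j,b) via R0 from blue(j,b)
round 1: derive cover(j,i) via R0 from blue(j,i)
round 2: derive cover(d,d) via R1 from cover(d,g), cover(g,d)
round 2: derive cover(d,i) via R1 from cover(d,g), cover(g,i)
round 2: derive cover(e,b) via R1 from cover(e,d), cover(d,b)
round 2: derive cover(e,g) via R1 from cover(e,d), cover(d,g)
round 2: derive cover(f,a) via R1 from cover(f,j), cover(j,a)
round 2: derive cover(f,b) via R1 from cover(f,j), cover(j,b)
round 2: derive cover(f,i) via R1 from cover(f,j), cover(j,i)
round 2: derive cover(g,b) via R1 from cover(g,d), cover(d,b)
round 2: derive cover(g,g) via R1 from cover(g,d), cover(d,g)
round 2: derive cover(i,b) via R1 from cover(i,d), cover(d,b)
round 2: derive cover(i,g) via R1 from cover(i,d), cover(d,g)
round 2: derive cover(j,d) via R1 from cover(j,i), cover(i,d)
round 3: derive cover(e,i) via R1 from cover(e,d), cover(d,i)
round 3: derive cover(f,d) via R1 from cover(f,i), cover(i,d)
round 3: derive cover(f,g) via R1 from cover(f,i), cover(i,g)
round 3: derive cover(i,i) via R1 from cover(i,d), cover(d,i)
round 3: derive cover(j,g) via R1 from cover(j,d), cover(d,g)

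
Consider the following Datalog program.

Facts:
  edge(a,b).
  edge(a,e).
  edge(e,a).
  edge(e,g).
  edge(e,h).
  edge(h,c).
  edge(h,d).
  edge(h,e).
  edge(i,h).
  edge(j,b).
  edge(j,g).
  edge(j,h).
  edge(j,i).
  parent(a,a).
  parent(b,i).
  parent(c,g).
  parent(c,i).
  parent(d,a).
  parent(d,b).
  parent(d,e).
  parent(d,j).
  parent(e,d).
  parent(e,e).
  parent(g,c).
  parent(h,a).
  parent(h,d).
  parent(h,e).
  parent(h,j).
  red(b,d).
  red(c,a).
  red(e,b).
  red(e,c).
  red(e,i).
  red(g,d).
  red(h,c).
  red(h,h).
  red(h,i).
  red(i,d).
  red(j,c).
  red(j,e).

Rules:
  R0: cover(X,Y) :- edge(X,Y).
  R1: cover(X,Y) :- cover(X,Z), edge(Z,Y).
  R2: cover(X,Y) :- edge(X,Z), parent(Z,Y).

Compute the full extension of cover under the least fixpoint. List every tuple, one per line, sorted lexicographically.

cover(a,a)
cover(a,b)
cover(a,c)
cover(a,d)
cover(a,e)
cover(a,g)
cover(a,h)
cover(a,i)
cover(e,a)
cover(e,b)
cover(e,c)
cover(e,d)
cover(e,e)
cover(e,g)
cover(e,h)
cover(e,i)
cover(e,j)
cover(h,a)
cover(h,b)
cover(h,c)
cover(h,d)
cover(h,e)
cover(h,g)
cover(h,h)
cover(h,i)
cover(h,j)
cover(i,a)
cover(i,b)
cover(i,c)
cover(i,d)
cover(i,e)
cover(i,g)
cover(i,h)
cover(i,i)
cover(i,j)
cover(j,a)
cover(j,b)
cover(j,c)
cover(j,d)
cover(j,e)
cover(j,g)
cover(j,h)
cover(j,i)
cover(j,j)

round 1: derive cover(a,b) via R0 from edge(a,b)
round 1: derive cover(a,e) via R0 from edge(a,e)
round 1: derive cover(e,a) via R0 from edge(e,a)
round 1: derive cover(e,g) via R0 from edge(e,g)
round 1: derive cover(e,h) via R0 from edge(e,h)
round 1: derive cover(h,c) via R0 from edge(h,c)
round 1: derive cover(h,d) via R0 from edge(h,d)
round 1: derive cover(h,e) via R0 from edge(h,e)
round 1: derive cover(i,h) via R0 from edge(i,h)
round 1: derive cover(j,b) via R0 from edge(j,b)
round 1: derive cover(j,g) via R0 from edge(j,g)
round 1: derive cover(j,h) via R0 from edge(j,h)
round 1: derive cover(j,i) via R0 from edge(j,i)
round 1: derive cover(a,d) via R2 from edge(a,e), parent(e,d)
round 1: derive cover(a,i) via R2 from edge(a,b), parent(b,i)
round 1: derive cover(e,c) via R2 from edge(e,g), parent(g,c)
round 1: derive cover(e,d) via R2 from edge(e,h), parent(h,d)
round 1: derive cover(e,e) via R2 from edge(e,h), parent(h,e)
round 1: derive cover(e,j) via R2 from edge(e,h), parent(h,j)
round 1: derive cover(h,a) via R2 from edge(h,d), parent(d,a)
round 1: derive cover(h,b) via R2 from edge(h,d), parent(d,b)
round 1: derive cover(h,g) via R2 from edge(h,c), parent(c,g)
round 1: derive cover(h,i) via R2 from edge(h,c), parent(c,i)
round 1: derive cover(h,j) via R2 from edge(h,d), parent(d,j)
round 1: derive cover(i,a) via R2 from edge(i,h), parent(h,a)
round 1: derive cover(i,d) via R2 from edge(i,h), parent(h,d)
round 1: derive cover(i,e) via R2 from edge(i,h), parent(h,e)
round 1: derive cover(i,j) via R2 from edge(i,h), parent(h,j)
round 1: derive cover(j,a) via R2 from edge(j,h), parent(h,a)
round 1: derive cover(j,c) via R2 from edge(j,g), parent(g,c)
round 1: derive cover(j,d) via R2 from edge(j,h), parent(h,d)
round 1: derive cover(j,e) via R2 from edge(j,h), parent(h,e)
round 1: derive cover(j,j) via R2 from edge(j,h), parent(h,j)
round 2: derive cover(a,a) via R1 from cover(a,e), edge(e,a)
round 2: derive cover(a,g) via R1 from cover(a,e), edge(e,g)
round 2: derive cover(a,h) via R1 from cover(a,e), edge(e,h)
round 2: derive cover(e,b) via R1 from cover(e,a), edge(a,b)
round 2: derive cover(e,i) via R1 from cover(e,j), edge(j,i)
round 2: derive cover(h,h) via R1 from cover(h,e), edge(e,h)
round 2: derive cover(i,b) via R1 from cover(i,a), edge(a,b)
round 2: derive cover(i,c) via R1 from cover(i,h), edge(h,c)
round 2: derive cover(i,g) via R1 from cover(i,e), edge(e,g)
round 2: derive cover(i,i) via R1 from cover(i,j), edge(j,i)
round 3: derive cover(a,c) via R1 from cover(a,h), edge(h,c)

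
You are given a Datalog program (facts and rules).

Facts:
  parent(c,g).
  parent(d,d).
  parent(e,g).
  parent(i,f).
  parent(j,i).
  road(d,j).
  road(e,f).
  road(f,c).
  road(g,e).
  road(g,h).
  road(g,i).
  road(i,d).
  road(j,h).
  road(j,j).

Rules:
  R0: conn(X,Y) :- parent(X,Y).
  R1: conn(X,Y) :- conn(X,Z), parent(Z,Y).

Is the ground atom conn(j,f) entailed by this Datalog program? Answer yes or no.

round 1: derive conn(c,g) via R0 from parent(c,g)
round 1: derive conn(d,d) via R0 from parent(d,d)
round 1: derive conn(e,g) via R0 from parent(e,g)
round 1: derive conn(i,f) via R0 from parent(i,f)
round 1: derive conn(j,i) via R0 from parent(j,i)
round 2: derive conn(j,f) via R1 from conn(j,i), parent(i,f)

yes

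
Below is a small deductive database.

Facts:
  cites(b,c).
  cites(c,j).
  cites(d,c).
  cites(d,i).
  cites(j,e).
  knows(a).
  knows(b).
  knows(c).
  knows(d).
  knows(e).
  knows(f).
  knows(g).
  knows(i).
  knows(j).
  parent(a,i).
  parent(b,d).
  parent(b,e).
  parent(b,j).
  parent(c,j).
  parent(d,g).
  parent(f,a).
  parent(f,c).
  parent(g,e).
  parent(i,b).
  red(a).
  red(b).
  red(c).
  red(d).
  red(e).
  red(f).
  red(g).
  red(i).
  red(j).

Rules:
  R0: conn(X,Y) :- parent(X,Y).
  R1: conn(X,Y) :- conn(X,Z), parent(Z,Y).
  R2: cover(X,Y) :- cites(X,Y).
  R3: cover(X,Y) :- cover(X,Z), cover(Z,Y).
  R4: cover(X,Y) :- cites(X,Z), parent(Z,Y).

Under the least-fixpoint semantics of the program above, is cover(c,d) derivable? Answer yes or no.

no

round 1: derive cover(b,c) via R2 from cites(b,c)
round 1: derive cover(c,j) via R2 from cites(c,j)
round 1: derive cover(d,c) via R2 from cites(d,c)
round 1: derive cover(d,i) via R2 from cites(d,i)
round 1: derive cover(j,e) via R2 from cites(j,e)
round 1: derive cover(b,j) via R4 from cites(b,c), parent(c,j)
round 1: derive cover(d,b) via R4 from cites(d,i), parent(i,b)
round 1: derive cover(d,j) via R4 from cites(d,c), parent(c,j)
round 2: derive cover(b,e) via R3 from cover(b,j), cover(j,e)
round 2: derive cover(c,e) via R3 from cover(c,j), cover(j,e)
round 2: derive cover(d,e) via R3 from cover(d,j), cover(j,e)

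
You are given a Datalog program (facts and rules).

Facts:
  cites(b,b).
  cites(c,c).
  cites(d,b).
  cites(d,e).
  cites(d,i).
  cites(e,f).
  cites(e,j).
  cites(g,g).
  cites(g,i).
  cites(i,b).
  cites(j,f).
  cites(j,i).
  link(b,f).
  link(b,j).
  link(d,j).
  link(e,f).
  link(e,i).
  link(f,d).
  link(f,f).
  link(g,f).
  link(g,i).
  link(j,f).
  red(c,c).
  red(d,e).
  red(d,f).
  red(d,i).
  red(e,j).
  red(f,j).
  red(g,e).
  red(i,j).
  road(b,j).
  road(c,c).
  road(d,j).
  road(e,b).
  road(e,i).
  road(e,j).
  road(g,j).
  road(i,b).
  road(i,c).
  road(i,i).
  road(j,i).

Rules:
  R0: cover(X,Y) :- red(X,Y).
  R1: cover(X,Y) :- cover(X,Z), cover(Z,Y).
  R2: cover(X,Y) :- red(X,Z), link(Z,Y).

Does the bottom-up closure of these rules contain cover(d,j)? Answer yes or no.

yes

round 1: derive cover(c,c) via R0 from red(c,c)
round 1: derive cover(d,e) via R0 from red(d,e)
round 1: derive cover(d,f) via R0 from red(d,f)
round 1: derive cover(d,i) via R0 from red(d,i)
round 1: derive cover(e,j) via R0 from red(e,j)
round 1: derive cover(f,j) via R0 from red(f,j)
round 1: derive cover(g,e) via R0 from red(g,e)
round 1: derive cover(i,j) via R0 from red(i,j)
round 1: derive cover(d,d) via R2 from red(d,f), link(f,d)
round 1: derive cover(e,f) via R2 from red(e,j), link(j,f)
round 1: derive cover(f,f) via R2 from red(f,j), link(j,f)
round 1: derive cover(g,f) via R2 from red(g,e), link(e,f)
round 1: derive cover(g,i) via R2 from red(g,e), link(e,i)
round 1: derive cover(i,f) via R2 from red(i,j), link(j,f)
round 2: derive cover(d,j) via R1 from cover(d,e), cover(e,j)
round 2: derive cover(g,j) via R1 from cover(g,e), cover(e,j)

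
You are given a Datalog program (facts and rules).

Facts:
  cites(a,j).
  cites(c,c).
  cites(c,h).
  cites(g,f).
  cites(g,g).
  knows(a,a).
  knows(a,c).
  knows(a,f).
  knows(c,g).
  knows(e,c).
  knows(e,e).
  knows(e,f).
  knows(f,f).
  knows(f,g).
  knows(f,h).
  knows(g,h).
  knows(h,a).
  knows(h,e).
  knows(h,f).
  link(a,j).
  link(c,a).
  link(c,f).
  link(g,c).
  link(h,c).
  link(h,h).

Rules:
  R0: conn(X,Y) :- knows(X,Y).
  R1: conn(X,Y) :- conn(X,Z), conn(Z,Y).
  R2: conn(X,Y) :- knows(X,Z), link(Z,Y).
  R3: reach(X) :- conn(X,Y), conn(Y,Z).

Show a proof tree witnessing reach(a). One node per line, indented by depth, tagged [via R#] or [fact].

reach(a)  [via R3]
  conn(a,a)  [via R0]
    knows(a,a)  [fact]
  conn(a,a)  [via R0]
    knows(a,a)  [fact]

round 1: derive conn(a,a) via R0 from knows(a,a)
round 1: derive conn(a,c) via R0 from knows(a,c)
round 1: derive conn(a,f) via R0 from knows(a,f)
round 1: derive conn(c,g) via R0 from knows(c,g)
round 1: derive conn(e,c) via R0 from knows(e,c)
round 1: derive conn(e,e) via R0 from knows(e,e)
round 1: derive conn(e,f) via R0 from knows(e,f)
round 1: derive conn(f,f) via R0 from knows(f,f)
round 1: derive conn(f,g) via R0 from knows(f,g)
round 1: derive conn(f,h) via R0 from knows(f,h)
round 1: derive conn(g,h) via R0 from knows(g,h)
round 1: derive conn(h,a) via R0 from knows(h,a)
round 1: derive conn(h,e) via R0 from knows(h,e)
round 1: derive conn(h,f) via R0 from knows(h,f)
round 1: derive conn(a,j) via R2 from knows(a,a), link(a,j)
round 1: derive conn(c,c) via R2 from knows(c,g), link(g,c)
round 1: derive conn(e,a) via R2 from knows(e,c), link(c,a)
round 1: derive conn(f,c) via R2 from knows(f,g), link(g,c)
round 1: derive conn(g,c) via R2 from knows(g,h), link(h,c)
round 1: derive conn(h,j) via R2 from knows(h,a), link(a,j)
round 2: derive conn(a,g) via R1 from conn(a,c), conn(c,g)
round 2: derive conn(a,h) via R1 from conn(a,f), conn(f,h)
round 2: derive conn(c,h) via R1 from conn(c,g), conn(g,h)
round 2: derive conn(e,g) via R1 from conn(e,c), conn(c,g)
round 2: derive conn(e,h) via R1 from conn(e,f), conn(f,h)
round 2: derive conn(e,j) via R1 from conn(e,a), conn(a,j)
round 2: derive conn(f,a) via R1 from conn(f,h), conn(h,a)
round 2: derive conn(f,e) via R1 from conn(f,h), conn(h,e)
round 2: derive conn(f,j) via R1 from conn(f,h), conn(h,j)
round 2: derive conn(g,a) via R1 from conn(g,h), conn(h,a)
round 2: derive conn(g,e) via R1 from conn(g,h), conn(h,e)
round 2: derive conn(g,f) via R1 from conn(g,h), conn(h,f)
round 2: derive conn(g,g) via R1 from conn(g,c), conn(c,g)
round 2: derive conn(g,j) via R1 from conn(g,h), conn(h,j)
round 2: derive conn(h,c) via R1 from conn(h,a), conn(a,c)
round 2: derive conn(h,g) via R1 from conn(h,f), conn(f,g)
round 2: derive conn(h,h) via R1 from conn(h,f), conn(f,h)
round 2: derive reach(a) via R3 from conn(a,a), conn(a,a)
round 2: derive reach(c) via R3 from conn(c,c), conn(c,c)
round 2: derive reach(e) via R3 from conn(e,a), conn(a,a)
round 2: derive reach(f) via R3 from conn(f,c), conn(c,c)
round 2: derive reach(g) via R3 from conn(g,c), conn(c,c)
round 2: derive reach(h) via R3 from conn(h,a), conn(a,a)
round 3: derive conn(a,e) via R1 from conn(a,f), conn(f,e)
round 3: derive conn(c,a) via R1 from conn(c,g), conn(g,a)
round 3: derive conn(c,e) via R1 from conn(c,g), conn(g,e)
round 3: derive conn(c,f) via R1 from conn(c,g), conn(g,f)
round 3: derive conn(c,j) via R1 from conn(c,g), conn(g,j)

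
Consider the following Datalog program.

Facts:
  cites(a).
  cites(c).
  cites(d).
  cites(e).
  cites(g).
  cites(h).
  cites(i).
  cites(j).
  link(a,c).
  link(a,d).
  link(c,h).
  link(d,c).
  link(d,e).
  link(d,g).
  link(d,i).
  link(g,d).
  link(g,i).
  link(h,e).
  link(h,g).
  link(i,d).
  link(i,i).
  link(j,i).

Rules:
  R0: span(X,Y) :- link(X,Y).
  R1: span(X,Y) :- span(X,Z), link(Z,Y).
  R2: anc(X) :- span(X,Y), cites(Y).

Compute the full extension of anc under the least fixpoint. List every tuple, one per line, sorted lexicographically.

round 1: derive span(a,c) via R0 from link(a,c)
round 1: derive span(a,d) via R0 from link(a,d)
round 1: derive span(c,h) via R0 from link(c,h)
round 1: derive span(d,c) via R0 from link(d,c)
round 1: derive span(d,e) via R0 from link(d,e)
round 1: derive span(d,g) via R0 from link(d,g)
round 1: derive span(d,i) via R0 from link(d,i)
round 1: derive span(g,d) via R0 from link(g,d)
round 1: derive span(g,i) via R0 from link(g,i)
round 1: derive span(h,e) via R0 from link(h,e)
round 1: derive span(h,g) via R0 from link(h,g)
round 1: derive span(i,d) via R0 from link(i,d)
round 1: derive span(i,i) via R0 from link(i,i)
round 1: derive span(j,i) via R0 from link(j,i)
round 2: derive span(a,e) via R1 from span(a,d), link(d,e)
round 2: derive span(a,g) via R1 from span(a,d), link(d,g)
round 2: derive span(a,h) via R1 from span(a,c), link(c,h)
round 2: derive span(a,i) via R1 from span(a,d), link(d,i)
round 2: derive span(c,e) via R1 from span(c,h), link(h,e)
round 2: derive span(c,g) via R1 from span(c,h), link(h,g)
round 2: derive span(d,d) via R1 from span(d,g), link(g,d)
round 2: derive span(d,h) via R1 from span(d,c), link(c,h)
round 2: derive span(g,c) via R1 from span(g,d), link(d,c)
round 2: derive span(g,e) via R1 from span(g,d), link(d,e)
round 2: derive span(g,g) via R1 from span(g,d), link(d,g)
round 2: derive span(h,d) via R1 from span(h,g), link(g,d)
round 2: derive span(h,i) via R1 from span(h,g), link(g,i)
round 2: derive span(i,c) via R1 from span(i,d), link(d,c)
round 2: derive span(i,e) via R1 from span(i,d), link(d,e)
round 2: derive span(i,g) via R1 from span(i,d), link(d,g)
round 2: derive span(j,d) via R1 from span(j,i), link(i,d)
round 2: derive anc(a) via R2 from span(a,c), cites(c)
round 2: derive anc(c) via R2 from span(c,h), cites(h)
round 2: derive anc(d) via R2 from span(d,c), cites(c)
round 2: derive anc(g) via R2 from span(g,d), cites(d)
round 2: derive anc(h) via R2 from span(h,e), cites(e)
round 2: derive anc(i) via R2 from span(i,d), cites(d)
round 2: derive anc(j) via R2 from span(j,i), cites(i)
round 3: derive span(c,d) via R1 from span(c,g), link(g,d)
round 3: derive span(c,i) via R1 from span(c,g), link(g,i)
round 3: derive span(g,h) via R1 from span(g,c), link(c,h)
round 3: derive span(h,c) via R1 from span(h,d), link(d,c)
round 3: derive span(i,h) via R1 from span(i,c), link(c,h)
round 3: derive span(j,c) via R1 from span(j,d), link(d,c)
round 3: derive span(j,e) via R1 from span(j,d), link(d,e)
round 3: derive span(j,g) via R1 from span(j,d), link(d,g)
round 4: derive span(c,c) via R1 from span(c,d), link(d,c)
round 4: derive span(h,h) via R1 from span(h,c), link(c,h)
round 4: derive span(j,h) via R1 from span(j,c), link(c,h)

anc(a)
anc(c)
anc(d)
anc(g)
anc(h)
anc(i)
anc(j)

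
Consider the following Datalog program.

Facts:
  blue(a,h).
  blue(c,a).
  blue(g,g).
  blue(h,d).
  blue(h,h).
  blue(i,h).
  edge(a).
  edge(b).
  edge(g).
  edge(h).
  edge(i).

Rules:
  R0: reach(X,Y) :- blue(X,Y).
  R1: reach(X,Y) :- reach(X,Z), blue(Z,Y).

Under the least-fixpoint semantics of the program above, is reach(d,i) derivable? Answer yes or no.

round 1: derive reach(a,h) via R0 from blue(a,h)
round 1: derive reach(c,a) via R0 from blue(c,a)
round 1: derive reach(g,g) via R0 from blue(g,g)
round 1: derive reach(h,d) via R0 from blue(h,d)
round 1: derive reach(h,h) via R0 from blue(h,h)
round 1: derive reach(i,h) via R0 from blue(i,h)
round 2: derive reach(a,d) via R1 from reach(a,h), blue(h,d)
round 2: derive reach(c,h) via R1 from reach(c,a), blue(a,h)
round 2: derive reach(i,d) via R1 from reach(i,h), blue(h,d)
round 3: derive reach(c,d) via R1 from reach(c,h), blue(h,d)

no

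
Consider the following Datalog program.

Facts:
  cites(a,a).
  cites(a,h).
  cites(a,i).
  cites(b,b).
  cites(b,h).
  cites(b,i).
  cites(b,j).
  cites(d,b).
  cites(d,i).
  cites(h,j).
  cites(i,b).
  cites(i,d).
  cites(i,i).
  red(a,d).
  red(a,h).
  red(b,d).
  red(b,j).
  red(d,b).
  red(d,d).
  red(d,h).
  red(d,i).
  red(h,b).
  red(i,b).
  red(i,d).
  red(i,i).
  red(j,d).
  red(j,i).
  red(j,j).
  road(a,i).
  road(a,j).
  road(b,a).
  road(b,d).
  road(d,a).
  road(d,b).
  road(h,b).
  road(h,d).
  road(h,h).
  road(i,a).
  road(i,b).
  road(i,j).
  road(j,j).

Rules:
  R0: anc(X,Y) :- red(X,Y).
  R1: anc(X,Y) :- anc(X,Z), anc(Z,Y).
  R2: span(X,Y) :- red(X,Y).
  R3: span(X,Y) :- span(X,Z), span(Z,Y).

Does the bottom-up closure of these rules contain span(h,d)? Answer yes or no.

round 1: derive span(a,d) via R2 from red(a,d)
round 1: derive span(a,h) via R2 from red(a,h)
round 1: derive span(b,d) via R2 from red(b,d)
round 1: derive span(b,j) via R2 from red(b,j)
round 1: derive span(d,b) via R2 from red(d,b)
round 1: derive span(d,d) via R2 from red(d,d)
round 1: derive span(d,h) via R2 from red(d,h)
round 1: derive span(d,i) via R2 from red(d,i)
round 1: derive span(h,b) via R2 from red(h,b)
round 1: derive span(i,b) via R2 from red(i,b)
round 1: derive span(i,d) via R2 from red(i,d)
round 1: derive span(i,i) via R2 from red(i,i)
round 1: derive span(j,d) via R2 from red(j,d)
round 1: derive span(j,i) via R2 from red(j,i)
round 1: derive span(j,j) via R2 from red(j,j)
round 2: derive span(a,b) via R3 from span(a,d), span(d,b)
round 2: derive span(a,i) via R3 from span(a,d), span(d,i)
round 2: derive span(b,b) via R3 from span(b,d), span(d,b)
round 2: derive span(b,h) via R3 from span(b,d), span(d,h)
round 2: derive span(b,i) via R3 from span(b,d), span(d,i)
round 2: derive span(d,j) via R3 from span(d,b), span(b,j)
round 2: derive span(h,d) via R3 from span(h,b), span(b,d)
round 2: derive span(h,j) via R3 from span(h,b), span(b,j)
round 2: derive span(i,h) via R3 from span(i,d), span(d,h)
round 2: derive span(i,j) via R3 from span(i,b), span(b,j)
round 2: derive span(j,b) via R3 from span(j,d), span(d,b)
round 2: derive span(j,h) via R3 from span(j,d), span(d,h)
round 3: derive span(a,j) via R3 from span(a,b), span(b,j)
round 3: derive span(h,h) via R3 from span(h,b), span(b,h)
round 3: derive span(h,i) via R3 from span(h,b), span(b,i)

yes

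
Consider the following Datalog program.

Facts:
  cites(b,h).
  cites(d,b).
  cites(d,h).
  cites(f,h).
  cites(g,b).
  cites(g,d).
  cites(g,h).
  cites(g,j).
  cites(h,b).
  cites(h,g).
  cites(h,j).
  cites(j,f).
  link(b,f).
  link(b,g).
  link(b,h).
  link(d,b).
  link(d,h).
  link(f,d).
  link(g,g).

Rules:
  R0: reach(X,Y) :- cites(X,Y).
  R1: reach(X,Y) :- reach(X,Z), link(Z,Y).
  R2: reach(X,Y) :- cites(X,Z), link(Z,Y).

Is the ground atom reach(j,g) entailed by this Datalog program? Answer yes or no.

yes

round 1: derive reach(b,h) via R0 from cites(b,h)
round 1: derive reach(d,b) via R0 from cites(d,b)
round 1: derive reach(d,h) via R0 from cites(d,h)
round 1: derive reach(f,h) via R0 from cites(f,h)
round 1: derive reach(g,b) via R0 from cites(g,b)
round 1: derive reach(g,d) via R0 from cites(g,d)
round 1: derive reach(g,h) via R0 from cites(g,h)
round 1: derive reach(g,j) via R0 from cites(g,j)
round 1: derive reach(h,b) via R0 from cites(h,b)
round 1: derive reach(h,g) via R0 from cites(h,g)
round 1: derive reach(h,j) via R0 from cites(h,j)
round 1: derive reach(j,f) via R0 from cites(j,f)
round 1: derive reach(d,f) via R2 from cites(d,b), link(b,f)
round 1: derive reach(d,g) via R2 from cites(d,b), link(b,g)
round 1: derive reach(g,f) via R2 from cites(g,b), link(b,f)
round 1: derive reach(g,g) via R2 from cites(g,b), link(b,g)
round 1: derive reach(h,f) via R2 from cites(h,b), link(b,f)
round 1: derive reach(h,h) via R2 from cites(h,b), link(b,h)
round 1: derive reach(j,d) via R2 from cites(j,f), link(f,d)
round 2: derive reach(d,d) via R1 from reach(d,f), link(f,d)
round 2: derive reach(h,d) via R1 from reach(h,f), link(f,d)
round 2: derive reach(j,b) via R1 from reach(j,d), link(d,b)
round 2: derive reach(j,h) via R1 from reach(j,d), link(d,h)
round 3: derive reach(j,g) via R1 from reach(j,b), link(b,g)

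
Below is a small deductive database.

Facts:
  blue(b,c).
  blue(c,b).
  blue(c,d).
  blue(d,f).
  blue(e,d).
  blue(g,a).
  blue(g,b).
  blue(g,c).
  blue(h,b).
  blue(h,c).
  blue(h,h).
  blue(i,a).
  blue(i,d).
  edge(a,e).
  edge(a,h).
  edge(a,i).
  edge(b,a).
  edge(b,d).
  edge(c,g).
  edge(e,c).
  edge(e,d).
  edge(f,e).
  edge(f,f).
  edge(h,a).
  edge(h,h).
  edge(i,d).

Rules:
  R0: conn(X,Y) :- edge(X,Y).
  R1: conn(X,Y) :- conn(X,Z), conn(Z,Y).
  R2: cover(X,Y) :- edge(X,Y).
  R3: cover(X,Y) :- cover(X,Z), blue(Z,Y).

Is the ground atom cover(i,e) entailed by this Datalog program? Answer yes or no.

round 1: derive cover(a,e) via R2 from edge(a,e)
round 1: derive cover(a,h) via R2 from edge(a,h)
round 1: derive cover(a,i) via R2 from edge(a,i)
round 1: derive cover(b,a) via R2 from edge(b,a)
round 1: derive cover(b,d) via R2 from edge(b,d)
round 1: derive cover(c,g) via R2 from edge(c,g)
round 1: derive cover(e,c) via R2 from edge(e,c)
round 1: derive cover(e,d) via R2 from edge(e,d)
round 1: derive cover(f,e) via R2 from edge(f,e)
round 1: derive cover(f,f) via R2 from edge(f,f)
round 1: derive cover(h,a) via R2 from edge(h,a)
round 1: derive cover(h,h) via R2 from edge(h,h)
round 1: derive cover(i,d) via R2 from edge(i,d)
round 2: derive cover(a,a) via R3 from cover(a,i), blue(i,a)
round 2: derive cover(a,b) via R3 from cover(a,h), blue(h,b)
round 2: derive cover(a,c) via R3 from cover(a,h), blue(h,c)
round 2: derive cover(a,d) via R3 from cover(a,e), blue(e,d)
round 2: derive cover(b,f) via R3 from cover(b,d), blue(d,f)
round 2: derive cover(c,a) via R3 from cover(c,g), blue(g,a)
round 2: derive cover(c,b) via R3 from cover(c,g), blue(g,b)
round 2: derive cover(c,c) via R3 from cover(c,g), blue(g,c)
round 2: derive cover(e,b) via R3 from cover(e,c), blue(c,b)
round 2: derive cover(e,f) via R3 from cover(e,d), blue(d,f)
round 2: derive cover(f,d) via R3 from cover(f,e), blue(e,d)
round 2: derive cover(h,b) via R3 from cover(h,h), blue(h,b)
round 2: derive cover(h,c) via R3 from cover(h,h), blue(h,c)
round 2: derive cover(i,f) via R3 from cover(i,d), blue(d,f)
round 3: derive cover(a,f) via R3 from cover(a,d), blue(d,f)
round 3: derive cover(c,d) via R3 from cover(c,c), blue(c,d)
round 3: derive cover(h,d) via R3 from cover(h,c), blue(c,d)
round 4: derive cover(c,f) via R3 from cover(c,d), blue(d,f)
round 4: derive cover(h,f) via R3 from cover(h,d), blue(d,f)

no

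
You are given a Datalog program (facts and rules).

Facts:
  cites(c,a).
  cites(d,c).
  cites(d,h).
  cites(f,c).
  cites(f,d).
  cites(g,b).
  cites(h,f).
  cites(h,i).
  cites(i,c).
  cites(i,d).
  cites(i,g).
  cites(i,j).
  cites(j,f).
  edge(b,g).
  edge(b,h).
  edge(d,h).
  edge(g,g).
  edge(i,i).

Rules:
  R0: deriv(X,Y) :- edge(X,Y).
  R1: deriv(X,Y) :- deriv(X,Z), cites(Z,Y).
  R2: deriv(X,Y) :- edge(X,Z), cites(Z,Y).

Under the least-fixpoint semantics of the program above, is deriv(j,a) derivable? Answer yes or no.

round 1: derive deriv(b,g) via R0 from edge(b,g)
round 1: derive deriv(b,h) via R0 from edge(b,h)
round 1: derive deriv(d,h) via R0 from edge(d,h)
round 1: derive deriv(g,g) via R0 from edge(g,g)
round 1: derive deriv(i,i) via R0 from edge(i,i)
round 1: derive deriv(b,b) via R2 from edge(b,g), cites(g,b)
round 1: derive deriv(b,f) via R2 from edge(b,h), cites(h,f)
round 1: derive deriv(b,i) via R2 from edge(b,h), cites(h,i)
round 1: derive deriv(d,f) via R2 from edge(d,h), cites(h,f)
round 1: derive deriv(d,i) via R2 from edge(d,h), cites(h,i)
round 1: derive deriv(g,b) via R2 from edge(g,g), cites(g,b)
round 1: derive deriv(i,c) via R2 from edge(i,i), cites(i,c)
round 1: derive deriv(i,d) via R2 from edge(i,i), cites(i,d)
round 1: derive deriv(i,g) via R2 from edge(i,i), cites(i,g)
round 1: derive deriv(i,j) via R2 from edge(i,i), cites(i,j)
round 2: derive deriv(b,c) via R1 from deriv(b,f), cites(f,c)
round 2: derive deriv(b,d) via R1 from deriv(b,f), cites(f,d)
round 2: derive deriv(b,j) via R1 from deriv(b,i), cites(i,j)
round 2: derive deriv(d,c) via R1 from deriv(d,f), cites(f,c)
round 2: derive deriv(d,d) via R1 from deriv(d,f), cites(f,d)
round 2: derive deriv(d,g) via R1 from deriv(d,i), cites(i,g)
round 2: derive deriv(d,j) via R1 from deriv(d,i), cites(i,j)
round 2: derive deriv(i,a) via R1 from deriv(i,c), cites(c,a)
round 2: derive deriv(i,b) via R1 from deriv(i,g), cites(g,b)
round 2: derive deriv(i,f) via R1 from deriv(i,j), cites(j,f)
round 2: derive deriv(i,h) via R1 from deriv(i,d), cites(d,h)
round 3: derive deriv(b,a) via R1 from deriv(b,c), cites(c,a)
round 3: derive deriv(d,a) via R1 from deriv(d,c), cites(c,a)
round 3: derive deriv(d,b) via R1 from deriv(d,g), cites(g,b)

no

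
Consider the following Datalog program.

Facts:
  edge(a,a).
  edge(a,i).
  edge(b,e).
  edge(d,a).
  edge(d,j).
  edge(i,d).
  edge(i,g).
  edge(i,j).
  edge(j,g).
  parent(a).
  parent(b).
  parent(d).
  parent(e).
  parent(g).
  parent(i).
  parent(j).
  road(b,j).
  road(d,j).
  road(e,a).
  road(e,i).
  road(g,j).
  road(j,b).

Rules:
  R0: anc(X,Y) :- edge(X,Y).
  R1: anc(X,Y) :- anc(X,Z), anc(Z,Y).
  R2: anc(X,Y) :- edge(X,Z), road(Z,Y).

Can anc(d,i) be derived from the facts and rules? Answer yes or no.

yes

round 1: derive anc(a,a) via R0 from edge(a,a)
round 1: derive anc(a,i) via R0 from edge(a,i)
round 1: derive anc(b,e) via R0 from edge(b,e)
round 1: derive anc(d,a) via R0 from edge(d,a)
round 1: derive anc(d,j) via R0 from edge(d,j)
round 1: derive anc(i,d) via R0 from edge(i,d)
round 1: derive anc(i,g) via R0 from edge(i,g)
round 1: derive anc(i,j) via R0 from edge(i,j)
round 1: derive anc(j,g) via R0 from edge(j,g)
round 1: derive anc(b,a) via R2 from edge(b,e), road(e,a)
round 1: derive anc(b,i) via R2 from edge(b,e), road(e,i)
round 1: derive anc(d,b) via R2 from edge(d,j), road(j,b)
round 1: derive anc(i,b) via R2 from edge(i,j), road(j,b)
round 1: derive anc(j,j) via R2 from edge(j,g), road(g,j)
round 2: derive anc(a,b) via R1 from anc(a,i), anc(i,b)
round 2: derive anc(a,d) via R1 from anc(a,i), anc(i,d)
round 2: derive anc(a,g) via R1 from anc(a,i), anc(i,g)
round 2: derive anc(a,j) via R1 from anc(a,i), anc(i,j)
round 2: derive anc(b,b) via R1 from anc(b,i), anc(i,b)
round 2: derive anc(b,d) via R1 from anc(b,i), anc(i,d)
round 2: derive anc(b,g) via R1 from anc(b,i), anc(i,g)
round 2: derive anc(b,j) via R1 from anc(b,i), anc(i,j)
round 2: derive anc(d,e) via R1 from anc(d,b), anc(b,e)
round 2: derive anc(d,g) via R1 from anc(d,j), anc(j,g)
round 2: derive anc(d,i) via R1 from anc(d,a), anc(a,i)
round 2: derive anc(i,a) via R1 from anc(i,b), anc(b,a)
round 2: derive anc(i,e) via R1 from anc(i,b), anc(b,e)
round 2: derive anc(i,i) via R1 from anc(i,b), anc(b,i)
round 3: derive anc(a,e) via R1 from anc(a,b), anc(b,e)
round 3: derive anc(d,d) via R1 from anc(d,a), anc(a,d)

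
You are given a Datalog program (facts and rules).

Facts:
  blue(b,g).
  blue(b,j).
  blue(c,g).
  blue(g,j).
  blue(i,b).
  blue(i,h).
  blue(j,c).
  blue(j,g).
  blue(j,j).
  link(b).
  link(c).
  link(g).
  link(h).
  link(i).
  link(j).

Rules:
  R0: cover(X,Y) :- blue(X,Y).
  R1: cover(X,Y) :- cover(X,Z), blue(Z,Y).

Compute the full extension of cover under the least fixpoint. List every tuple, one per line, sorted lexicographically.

round 1: derive cover(b,g) via R0 from blue(b,g)
round 1: derive cover(b,j) via R0 from blue(b,j)
round 1: derive cover(c,g) via R0 from blue(c,g)
round 1: derive cover(g,j) via R0 from blue(g,j)
round 1: derive cover(i,b) via R0 from blue(i,b)
round 1: derive cover(i,h) via R0 from blue(i,h)
round 1: derive cover(j,c) via R0 from blue(j,c)
round 1: derive cover(j,g) via R0 from blue(j,g)
round 1: derive cover(j,j) via R0 from blue(j,j)
round 2: derive cover(b,c) via R1 from cover(b,j), blue(j,c)
round 2: derive cover(c,j) via R1 from cover(c,g), blue(g,j)
round 2: derive cover(g,c) via R1 from cover(g,j), blue(j,c)
round 2: derive cover(g,g) via R1 from cover(g,j), blue(j,g)
round 2: derive cover(i,g) via R1 from cover(i,b), blue(b,g)
round 2: derive cover(i,j) via R1 from cover(i,b), blue(b,j)
round 3: derive cover(c,c) via R1 from cover(c,j), blue(j,c)
round 3: derive cover(i,c) via R1 from cover(i,j), blue(j,c)

cover(b,c)
cover(b,g)
cover(b,j)
cover(c,c)
cover(c,g)
cover(c,j)
cover(g,c)
cover(g,g)
cover(g,j)
cover(i,b)
cover(i,c)
cover(i,g)
cover(i,h)
cover(i,j)
cover(j,c)
cover(j,g)
cover(j,j)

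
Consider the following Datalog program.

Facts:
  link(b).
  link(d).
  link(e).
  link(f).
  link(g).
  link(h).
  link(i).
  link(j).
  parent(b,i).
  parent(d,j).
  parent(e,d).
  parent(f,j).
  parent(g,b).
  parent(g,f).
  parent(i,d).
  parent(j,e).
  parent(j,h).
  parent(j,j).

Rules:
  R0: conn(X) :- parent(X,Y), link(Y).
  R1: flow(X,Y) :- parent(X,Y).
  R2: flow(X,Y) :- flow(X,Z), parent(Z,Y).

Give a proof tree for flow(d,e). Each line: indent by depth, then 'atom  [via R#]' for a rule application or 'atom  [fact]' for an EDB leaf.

round 1: derive flow(b,i) via R1 from parent(b,i)
round 1: derive flow(d,j) via R1 from parent(d,j)
round 1: derive flow(e,d) via R1 from parent(e,d)
round 1: derive flow(f,j) via R1 from parent(f,j)
round 1: derive flow(g,b) via R1 from parent(g,b)
round 1: derive flow(g,f) via R1 from parent(g,f)
round 1: derive flow(i,d) via R1 from parent(i,d)
round 1: derive flow(j,e) via R1 from parent(j,e)
round 1: derive flow(j,h) via R1 from parent(j,h)
round 1: derive flow(j,j) via R1 from parent(j,j)
round 2: derive flow(b,d) via R2 from flow(b,i), parent(i,d)
round 2: derive flow(d,e) via R2 from flow(d,j), parent(j,e)
round 2: derive flow(d,h) via R2 from flow(d,j), parent(j,h)
round 2: derive flow(e,j) via R2 from flow(e,d), parent(d,j)
round 2: derive flow(f,e) via R2 from flow(f,j), parent(j,e)
round 2: derive flow(f,h) via R2 from flow(f,j), parent(j,h)
round 2: derive flow(g,i) via R2 from flow(g,b), parent(b,i)
round 2: derive flow(g,j) via R2 from flow(g,f), parent(f,j)
round 2: derive flow(i,j) via R2 from flow(i,d), parent(d,j)
round 2: derive flow(j,d) via R2 from flow(j,e), parent(e,d)
round 3: derive flow(b,j) via R2 from flow(b,d), parent(d,j)
round 3: derive flow(d,d) via R2 from flow(d,e), parent(e,d)
round 3: derive flow(e,e) via R2 from flow(e,j), parent(j,e)
round 3: derive flow(e,h) via R2 from flow(e,j), parent(j,h)
round 3: derive flow(f,d) via R2 from flow(f,e), parent(e,d)
round 3: derive flow(g,d) via R2 from flow(g,i), parent(i,d)
round 3: derive flow(g,e) via R2 from flow(g,j), parent(j,e)
round 3: derive flow(g,h) via R2 from flow(g,j), parent(j,h)
round 3: derive flow(i,e) via R2 from flow(i,j), parent(j,e)
round 3: derive flow(i,h) via R2 from flow(i,j), parent(j,h)
round 4: derive flow(b,e) via R2 from flow(b,j), parent(j,e)
round 4: derive flow(b,h) via R2 from flow(b,j), parent(j,h)

flow(d,e)  [via R2]
  flow(d,j)  [via R1]
    parent(d,j)  [fact]
  parent(j,e)  [fact]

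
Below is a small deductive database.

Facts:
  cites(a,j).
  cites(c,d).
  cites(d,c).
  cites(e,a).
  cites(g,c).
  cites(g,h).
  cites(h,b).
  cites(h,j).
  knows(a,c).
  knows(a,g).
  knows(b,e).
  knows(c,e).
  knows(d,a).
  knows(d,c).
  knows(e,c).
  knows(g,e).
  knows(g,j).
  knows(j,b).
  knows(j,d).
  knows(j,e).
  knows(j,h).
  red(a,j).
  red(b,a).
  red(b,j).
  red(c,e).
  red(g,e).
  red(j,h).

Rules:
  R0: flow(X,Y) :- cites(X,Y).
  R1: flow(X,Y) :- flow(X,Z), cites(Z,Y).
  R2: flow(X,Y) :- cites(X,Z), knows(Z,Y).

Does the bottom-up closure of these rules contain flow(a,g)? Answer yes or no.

round 1: derive flow(a,j) via R0 from cites(a,j)
round 1: derive flow(c,d) via R0 from cites(c,d)
round 1: derive flow(d,c) via R0 from cites(d,c)
round 1: derive flow(e,a) via R0 from cites(e,a)
round 1: derive flow(g,c) via R0 from cites(g,c)
round 1: derive flow(g,h) via R0 from cites(g,h)
round 1: derive flow(h,b) via R0 from cites(h,b)
round 1: derive flow(h,j) via R0 from cites(h,j)
round 1: derive flow(a,b) via R2 from cites(a,j), knows(j,b)
round 1: derive flow(a,d) via R2 from cites(a,j), knows(j,d)
round 1: derive flow(a,e) via R2 from cites(a,j), knows(j,e)
round 1: derive flow(a,h) via R2 from cites(a,j), knows(j,h)
round 1: derive flow(c,a) via R2 from cites(c,d), knows(d,a)
round 1: derive flow(c,c) via R2 from cites(c,d), knows(d,c)
round 1: derive flow(d,e) via R2 from cites(d,c), knows(c,e)
round 1: derive flow(e,c) via R2 from cites(e,a), knows(a,c)
round 1: derive flow(e,g) via R2 from cites(e,a), knows(a,g)
round 1: derive flow(g,e) via R2 from cites(g,c), knows(c,e)
round 1: derive flow(h,d) via R2 from cites(h,j), knows(j,d)
round 1: derive flow(h,e) via R2 from cites(h,b), knows(b,e)
round 1: derive flow(h,h) via R2 from cites(h,j), knows(j,h)
round 2: derive flow(a,a) via R1 from flow(a,e), cites(e,a)
round 2: derive flow(a,c) via R1 from flow(a,d), cites(d,c)
round 2: derive flow(c,j) via R1 from flow(c,a), cites(a,j)
round 2: derive flow(d,a) via R1 from flow(d,e), cites(e,a)
round 2: derive flow(d,d) via R1 from flow(d,c), cites(c,d)
round 2: derive flow(e,d) via R1 from flow(e,c), cites(c,d)
round 2: derive flow(e,h) via R1 from flow(e,g), cites(g,h)
round 2: derive flow(e,j) via R1 from flow(e,a), cites(a,j)
round 2: derive flow(g,a) via R1 from flow(g,e), cites(e,a)
round 2: derive flow(g,b) via R1 from flow(g,h), cites(h,b)
round 2: derive flow(g,d) via R1 from flow(g,c), cites(c,d)
round 2: derive flow(g,j) via R1 from flow(g,h), cites(h,j)
round 2: derive flow(h,a) via R1 from flow(h,e), cites(e,a)
round 2: derive flow(h,c) via R1 from flow(h,d), cites(d,c)
round 3: derive flow(d,j) via R1 from flow(d,a), cites(a,j)
round 3: derive flow(e,b) via R1 from flow(e,h), cites(h,b)

no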